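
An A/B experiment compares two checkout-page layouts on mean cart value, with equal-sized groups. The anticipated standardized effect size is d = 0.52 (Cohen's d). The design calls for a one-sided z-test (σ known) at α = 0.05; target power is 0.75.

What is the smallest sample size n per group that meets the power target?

For power 0.75 need Φ(δ − z_{0.05}) = 0.75, so δ = z_{0.05} + z_{0.25} = 1.645 + 0.674 = 2.319.
δ = d·√(n/2) ⇒ n = 2(δ/d)² = 2 × (2.319 / 0.52)² = 39.79.
Rounding up, n = 40 per group.

n = 40 per group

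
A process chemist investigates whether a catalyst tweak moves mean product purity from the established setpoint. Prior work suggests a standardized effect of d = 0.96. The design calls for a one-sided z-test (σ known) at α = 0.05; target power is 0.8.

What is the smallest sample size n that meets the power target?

Set Φ(δ − 1.645) = 0.8; then δ − 1.645 = Φ⁻¹(0.8) = 0.842, giving δ = 2.486.
δ = d·√n ⇒ n = (δ/d)² = (2.486 / 0.96)² = 6.71.
Rounding up, n = 7.

n = 7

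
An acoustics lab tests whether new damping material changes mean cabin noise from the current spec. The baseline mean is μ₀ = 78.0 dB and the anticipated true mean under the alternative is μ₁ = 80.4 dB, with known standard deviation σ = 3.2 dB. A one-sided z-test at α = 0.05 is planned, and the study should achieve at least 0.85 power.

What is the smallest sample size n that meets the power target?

Standardized effect: d = |μ₁ − μ₀| / σ = |80.4 − 78.0| / 3.2 = 0.7500
For power 0.85 need Φ(δ − z_{0.05}) = 0.85, so δ = z_{0.05} + z_{0.15} = 1.645 + 1.036 = 2.681.
δ = d·√n ⇒ n = (δ/d)² = (2.681 / 0.7500)² = 12.78.
Rounding up, n = 13.

n = 13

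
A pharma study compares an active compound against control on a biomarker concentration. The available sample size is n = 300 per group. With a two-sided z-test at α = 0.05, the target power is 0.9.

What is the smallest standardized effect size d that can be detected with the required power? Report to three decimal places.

Required noncentrality: δ = z_{0.025} + z_{0.10} = 1.960 + 1.282 = 3.242.
(The second rejection-region term Φ(−δ − z_{α/2}) is negligible and dropped.)
δ = d·√(n/2) ⇒ d = δ/√(n/2) = 3.242/√(300/2) = 0.2647.

d ≈ 0.265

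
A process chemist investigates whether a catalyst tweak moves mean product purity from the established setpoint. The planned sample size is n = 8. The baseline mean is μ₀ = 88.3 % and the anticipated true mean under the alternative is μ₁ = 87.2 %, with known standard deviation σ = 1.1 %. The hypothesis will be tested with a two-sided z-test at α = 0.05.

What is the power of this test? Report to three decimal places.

Standardized effect: d = |μ₁ − μ₀| / σ = |87.2 − 88.3| / 1.1 = 1.0000
Noncentrality parameter: δ = d·√n = 1.0000 × √8 = 2.8284
Critical value for a two-sided test at α = 0.05: z_{α/2} = 1.960.
Power = Φ(δ − 1.960) + Φ(−δ − 1.960) = Φ(0.868) + Φ(-4.788) = 0.8074 + 0.0000 = 0.8074.

Power ≈ 0.807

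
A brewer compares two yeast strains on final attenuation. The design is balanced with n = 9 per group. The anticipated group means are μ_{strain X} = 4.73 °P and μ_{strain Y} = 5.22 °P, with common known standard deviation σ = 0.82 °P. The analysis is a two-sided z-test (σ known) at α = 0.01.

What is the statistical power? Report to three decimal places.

Power ≈ 0.095

Standardized effect: d = |μ_{strain X} − μ_{strain Y}| / σ = |4.73 − 5.22| / 0.82 = 0.5976
Noncentrality parameter: δ = d·√(n/2) = 0.5976 × √(9/2) = 1.2676
Two-sided α = 0.01 → critical value z_{0.005} = 2.576.
Power = Φ(δ − 2.576) + Φ(−δ − 2.576) = Φ(-1.308) + Φ(-3.843) = 0.0954 + 0.0001 = 0.0955.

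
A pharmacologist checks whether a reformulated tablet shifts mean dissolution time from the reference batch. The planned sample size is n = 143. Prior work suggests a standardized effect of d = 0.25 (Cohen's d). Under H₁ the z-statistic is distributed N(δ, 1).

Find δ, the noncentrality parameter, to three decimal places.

δ ≈ 2.990

The noncentrality parameter scales effect size by the design's sample-size factor: δ = d·√n = 0.25 × √143 = 2.9896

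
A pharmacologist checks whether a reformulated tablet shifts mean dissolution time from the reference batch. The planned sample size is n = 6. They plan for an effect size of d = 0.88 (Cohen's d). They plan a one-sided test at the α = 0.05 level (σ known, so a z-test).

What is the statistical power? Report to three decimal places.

Power ≈ 0.695

Noncentrality parameter: δ = d·√n = 0.88 × √6 = 2.1556
One-sided α = 0.05 → critical value z_{0.05} = 1.645.
Power = Φ(δ − 1.645) = Φ(0.511) = 0.6952.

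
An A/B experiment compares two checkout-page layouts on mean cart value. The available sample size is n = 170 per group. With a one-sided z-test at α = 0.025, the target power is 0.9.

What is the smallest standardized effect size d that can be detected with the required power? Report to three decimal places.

Required noncentrality: δ = z_{0.025} + z_{0.10} = 1.960 + 1.282 = 3.242.
δ = d·√(n/2) ⇒ d = δ/√(n/2) = 3.242/√(170/2) = 0.3516.

d ≈ 0.352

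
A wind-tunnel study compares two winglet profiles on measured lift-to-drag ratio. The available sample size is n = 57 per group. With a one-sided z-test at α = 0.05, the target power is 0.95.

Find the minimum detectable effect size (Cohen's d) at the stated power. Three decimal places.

d ≈ 0.616

Required noncentrality: δ = z_{0.05} + z_{0.05} = 1.645 + 1.645 = 3.290.
δ = d·√(n/2) ⇒ d = δ/√(n/2) = 3.290/√(57/2) = 0.6162.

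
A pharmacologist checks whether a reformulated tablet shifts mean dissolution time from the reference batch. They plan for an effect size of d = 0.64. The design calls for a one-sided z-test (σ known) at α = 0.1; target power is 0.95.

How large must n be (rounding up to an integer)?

Set Φ(δ − 1.282) = 0.95; then δ − 1.282 = Φ⁻¹(0.95) = 1.645, giving δ = 2.926.
δ = d·√n ⇒ n = (δ/d)² = (2.926 / 0.64)² = 20.91.
Round up to the next whole unit.

n = 21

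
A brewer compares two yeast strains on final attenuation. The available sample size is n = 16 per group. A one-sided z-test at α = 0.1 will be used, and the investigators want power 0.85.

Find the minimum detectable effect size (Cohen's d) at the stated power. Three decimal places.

Need Φ(δ − 1.282) = 0.85, so δ = 1.282 + 1.036 = 2.318.
δ = d·√(n/2) ⇒ d = δ/√(n/2) = 2.318/√(16/2) = 0.8195.

d ≈ 0.820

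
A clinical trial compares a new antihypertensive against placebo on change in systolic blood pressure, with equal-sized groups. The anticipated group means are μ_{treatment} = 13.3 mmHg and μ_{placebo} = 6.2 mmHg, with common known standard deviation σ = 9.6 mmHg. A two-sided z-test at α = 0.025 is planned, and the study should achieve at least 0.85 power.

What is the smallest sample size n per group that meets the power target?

Standardized effect: d = |μ_{treatment} − μ_{placebo}| / σ = |13.3 − 6.2| / 9.6 = 0.7396
For power 0.85 need Φ(δ − z_{0.0125}) = 0.85, so δ = z_{0.0125} + z_{0.15} = 2.241 + 1.036 = 3.278.
(Ignoring the negligible lower-tail rejection probability gives the usual closed-form inversion.)
δ = d·√(n/2) ⇒ n = 2(δ/d)² = 2 × (3.278 / 0.7396)² = 39.29.
Rounding up, n = 40 per group.

n = 40 per group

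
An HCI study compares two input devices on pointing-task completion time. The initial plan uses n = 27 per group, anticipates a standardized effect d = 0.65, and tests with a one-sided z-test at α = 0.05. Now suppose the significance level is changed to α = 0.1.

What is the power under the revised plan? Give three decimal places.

δ = d·√(n/2) = 0.65 × √(27/2) = 2.3883 (unchanged). New critical value: z_{0.1} = 1.282.
Revised power = P(Z > 1.282 − δ) = Φ(1.107) = 0.8658.

Power ≈ 0.866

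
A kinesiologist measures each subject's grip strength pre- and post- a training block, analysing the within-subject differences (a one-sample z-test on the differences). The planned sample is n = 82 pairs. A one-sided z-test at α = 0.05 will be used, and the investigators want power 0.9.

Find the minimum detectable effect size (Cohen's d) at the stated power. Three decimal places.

Required noncentrality: δ = z_{0.05} + z_{0.10} = 1.645 + 1.282 = 2.926.
δ = d·√n ⇒ d = δ/√n = 2.926/√82 = 0.3232.

d ≈ 0.323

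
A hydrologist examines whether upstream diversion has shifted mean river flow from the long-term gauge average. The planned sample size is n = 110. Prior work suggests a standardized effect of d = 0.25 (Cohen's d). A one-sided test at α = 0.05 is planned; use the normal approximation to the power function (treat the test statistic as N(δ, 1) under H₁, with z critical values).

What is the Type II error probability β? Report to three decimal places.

Noncentrality parameter: δ = d·√n = 0.25 × √110 = 2.6220
Critical value for a one-sided test at α = 0.05: z_α = 1.645.
Power = P(Z > 1.645 − δ) = Φ(0.977) = 0.8358.
Type II error: β = 1 − power = 1 − 0.8358 = 0.1642.

β ≈ 0.164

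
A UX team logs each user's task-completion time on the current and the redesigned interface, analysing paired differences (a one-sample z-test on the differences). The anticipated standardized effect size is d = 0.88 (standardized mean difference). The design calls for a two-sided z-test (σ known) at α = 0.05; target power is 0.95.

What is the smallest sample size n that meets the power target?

For power 0.95 need Φ(δ − z_{0.025}) = 0.95, so δ = z_{0.025} + z_{0.05} = 1.960 + 1.645 = 3.605.
(Ignoring the negligible lower-tail rejection probability gives the usual closed-form inversion.)
δ = d·√n ⇒ n = (δ/d)² = (3.605 / 0.88)² = 16.78.
Round up to the next whole unit.

n = 17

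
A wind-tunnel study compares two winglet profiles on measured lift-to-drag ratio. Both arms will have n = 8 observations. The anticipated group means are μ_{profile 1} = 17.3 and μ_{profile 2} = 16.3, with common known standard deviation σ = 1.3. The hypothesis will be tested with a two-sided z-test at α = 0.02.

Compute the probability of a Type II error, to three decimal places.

Standardized effect: d = |μ_{profile 1} − μ_{profile 2}| / σ = |17.3 − 16.3| / 1.3 = 0.7692
Noncentrality parameter: δ = d·√(n/2) = 0.7692 × √(8/2) = 1.5385
Critical value for a two-sided test at α = 0.02: z_{α/2} = 2.326.
Power = Φ(δ − 2.326) + Φ(−δ − 2.326) = Φ(-0.788) + Φ(-3.865) = 0.2154 + 0.0001 = 0.2154.
Type II error: β = 1 − power = 1 − 0.2154 = 0.7846.

β ≈ 0.785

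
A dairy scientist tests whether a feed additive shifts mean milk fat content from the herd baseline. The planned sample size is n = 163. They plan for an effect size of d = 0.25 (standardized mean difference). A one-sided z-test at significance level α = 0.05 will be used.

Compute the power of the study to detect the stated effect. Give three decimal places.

Power ≈ 0.939

Noncentrality parameter: δ = d·√n = 0.25 × √163 = 3.1918
One-sided α = 0.05 → critical value z_{0.05} = 1.645.
Power = P(Z > 1.645 − δ) = Φ(1.547) = 0.9391.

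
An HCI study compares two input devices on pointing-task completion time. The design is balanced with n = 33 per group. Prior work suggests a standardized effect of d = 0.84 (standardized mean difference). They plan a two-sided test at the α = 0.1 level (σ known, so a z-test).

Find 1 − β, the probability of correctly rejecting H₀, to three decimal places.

Power ≈ 0.961

Noncentrality parameter: λ = d·√(n/2) = 0.84 × √(33/2) = 3.4121
Critical value for a two-sided test at α = 0.1: z_{α/2} = 1.645.
Power = Φ(λ − 1.645) + Φ(−λ − 1.645) = Φ(1.767) + Φ(-5.057) = 0.9614 + 0.0000 = 0.9614.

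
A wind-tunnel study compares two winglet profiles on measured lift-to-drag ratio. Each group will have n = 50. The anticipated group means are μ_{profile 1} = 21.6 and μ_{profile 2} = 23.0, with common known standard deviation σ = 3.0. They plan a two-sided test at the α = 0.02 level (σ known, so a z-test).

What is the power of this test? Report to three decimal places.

Power ≈ 0.503

Standardized effect: d = |μ_{profile 1} − μ_{profile 2}| / σ = |21.6 − 23.0| / 3.0 = 0.4667
Noncentrality parameter: δ = d·√(n/2) = 0.4667 × √(50/2) = 2.3333
Two-sided α = 0.02 → critical value z_{0.01} = 2.326.
Power = Φ(δ − 2.326) + Φ(−δ − 2.326) = Φ(0.007) + Φ(-4.660) = 0.5028 + 0.0000 = 0.5028.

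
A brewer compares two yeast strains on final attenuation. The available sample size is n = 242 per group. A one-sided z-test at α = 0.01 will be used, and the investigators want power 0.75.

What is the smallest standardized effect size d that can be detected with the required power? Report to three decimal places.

d ≈ 0.273

Need Φ(δ − 2.326) = 0.75, so δ = 2.326 + 0.674 = 3.001.
δ = d·√(n/2) ⇒ d = δ/√(n/2) = 3.001/√(242/2) = 0.2728.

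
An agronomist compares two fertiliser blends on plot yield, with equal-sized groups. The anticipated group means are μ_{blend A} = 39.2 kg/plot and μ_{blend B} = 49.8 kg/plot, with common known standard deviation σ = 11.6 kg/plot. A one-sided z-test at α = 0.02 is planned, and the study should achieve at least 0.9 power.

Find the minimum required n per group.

Standardized effect: d = |μ_{blend A} − μ_{blend B}| / σ = |39.2 − 49.8| / 11.6 = 0.9138
Set Φ(δ − 2.054) = 0.9; then δ − 2.054 = Φ⁻¹(0.9) = 1.282, giving δ = 3.335.
δ = d·√(n/2) ⇒ n = 2(δ/d)² = 2 × (3.335 / 0.9138)² = 26.64.
Round up to the next whole unit.

n = 27 per group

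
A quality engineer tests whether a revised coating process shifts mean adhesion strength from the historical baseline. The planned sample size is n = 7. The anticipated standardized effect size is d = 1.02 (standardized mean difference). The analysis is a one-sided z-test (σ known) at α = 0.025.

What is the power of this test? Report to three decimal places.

Power ≈ 0.770

Noncentrality parameter: δ = d·√n = 1.02 × √7 = 2.6987
One-sided α = 0.025 → critical value z_{0.025} = 1.960.
Power = P(Z > 1.960 − δ) = Φ(0.739) = 0.7700.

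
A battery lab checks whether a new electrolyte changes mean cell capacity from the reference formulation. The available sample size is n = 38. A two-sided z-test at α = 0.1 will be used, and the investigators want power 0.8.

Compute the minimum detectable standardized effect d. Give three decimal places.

d ≈ 0.403

Required noncentrality: δ = z_{0.05} + z_{0.20} = 1.645 + 0.842 = 2.486.
(Lower-tail contribution to power is negligible for δ > 0.)
δ = d·√n ⇒ d = δ/√n = 2.486/√38 = 0.4034.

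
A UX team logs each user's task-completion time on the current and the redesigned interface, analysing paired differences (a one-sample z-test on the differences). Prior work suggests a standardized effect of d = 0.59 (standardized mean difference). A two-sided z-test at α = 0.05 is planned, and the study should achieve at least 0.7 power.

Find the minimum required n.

n = 18

For power 0.7 need Φ(δ − z_{0.025}) = 0.7, so δ = z_{0.025} + z_{0.30} = 1.960 + 0.524 = 2.484.
(The Φ(−δ − z_{α/2}) term is vanishingly small for δ > 0 and is dropped in the standard sample-size formula.)
δ = d·√n ⇒ n = (δ/d)² = (2.484 / 0.59)² = 17.73.
Rounding up, n = 18.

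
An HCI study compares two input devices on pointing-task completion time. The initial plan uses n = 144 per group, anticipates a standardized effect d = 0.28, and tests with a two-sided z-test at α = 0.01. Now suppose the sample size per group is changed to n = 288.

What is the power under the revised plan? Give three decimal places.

Power ≈ 0.784

With n = 288 per group: δ = d·√(n/2) = 0.28 × √(288/2) = 3.3600. Critical value z_{0.005} = 2.576.
Revised power = Φ(δ − 2.576) + Φ(−δ − 2.576) = Φ(0.784) + Φ(-5.936) = 0.7835 + 0.0000 = 0.7835.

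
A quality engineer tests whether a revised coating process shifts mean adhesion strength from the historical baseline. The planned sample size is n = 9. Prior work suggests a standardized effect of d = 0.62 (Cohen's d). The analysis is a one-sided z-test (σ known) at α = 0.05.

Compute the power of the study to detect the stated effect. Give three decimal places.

Noncentrality parameter: δ = d·√n = 0.62 × √9 = 1.8600
Critical value for a one-sided test at α = 0.05: z_α = 1.645.
Power = Φ(δ − 1.645) = Φ(0.215) = 0.5852.

Power ≈ 0.585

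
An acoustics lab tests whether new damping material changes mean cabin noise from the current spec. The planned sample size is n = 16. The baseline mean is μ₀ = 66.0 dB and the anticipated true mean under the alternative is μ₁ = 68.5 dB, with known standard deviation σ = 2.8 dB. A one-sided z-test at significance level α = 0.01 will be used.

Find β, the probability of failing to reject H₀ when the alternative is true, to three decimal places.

Standardized effect: d = |μ₁ − μ₀| / σ = |68.5 − 66.0| / 2.8 = 0.8929
Noncentrality parameter: δ = d·√n = 0.8929 × √16 = 3.5714
One-sided α = 0.01 → critical value z_{0.01} = 2.326.
Power = Φ(δ − 2.326) = Φ(1.245) = 0.8934.
Type II error: β = 1 − power = 1 − 0.8934 = 0.1066.

β ≈ 0.107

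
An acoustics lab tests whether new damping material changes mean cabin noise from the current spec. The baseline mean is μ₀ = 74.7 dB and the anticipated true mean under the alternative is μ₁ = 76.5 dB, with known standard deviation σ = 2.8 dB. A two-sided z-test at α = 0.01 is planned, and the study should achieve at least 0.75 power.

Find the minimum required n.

n = 26

Standardized effect: d = |μ₁ − μ₀| / σ = |76.5 − 74.7| / 2.8 = 0.6429
For power 0.75 need Φ(δ − z_{0.005}) = 0.75, so δ = z_{0.005} + z_{0.25} = 2.576 + 0.674 = 3.250.
(The Φ(−δ − z_{α/2}) term is vanishingly small for δ > 0 and is dropped in the standard sample-size formula.)
δ = d·√n ⇒ n = (δ/d)² = (3.250 / 0.6429)² = 25.56.
Rounding up, n = 26.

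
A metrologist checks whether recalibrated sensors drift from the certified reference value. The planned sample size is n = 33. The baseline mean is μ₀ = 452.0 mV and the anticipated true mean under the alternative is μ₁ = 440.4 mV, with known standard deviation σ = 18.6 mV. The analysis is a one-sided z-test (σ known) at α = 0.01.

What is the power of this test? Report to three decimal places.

Power ≈ 0.895

Standardized effect: d = |μ₁ − μ₀| / σ = |440.4 − 452.0| / 18.6 = 0.6237
Noncentrality parameter: λ = d·√n = 0.6237 × √33 = 3.5826
One-sided α = 0.01 → critical value z_{0.01} = 2.326.
Power = Φ(λ − 2.326) = Φ(1.256) = 0.8955.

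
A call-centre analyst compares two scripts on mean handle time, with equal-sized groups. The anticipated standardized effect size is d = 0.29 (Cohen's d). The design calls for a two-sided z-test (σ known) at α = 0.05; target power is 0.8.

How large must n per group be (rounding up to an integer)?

n = 187 per group

For power 0.8 need Φ(δ − z_{0.025}) = 0.8, so δ = z_{0.025} + z_{0.20} = 1.960 + 0.842 = 2.802.
(For δ > 0 the lower-tail rejection region contributes negligibly to power, so the one-term inversion is standard.)
δ = d·√(n/2) ⇒ n = 2(δ/d)² = 2 × (2.802 / 0.29)² = 186.66.
Rounding up, n = 187 per group.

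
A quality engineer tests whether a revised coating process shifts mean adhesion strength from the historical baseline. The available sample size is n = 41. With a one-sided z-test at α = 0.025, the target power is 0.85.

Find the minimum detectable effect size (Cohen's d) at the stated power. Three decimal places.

d ≈ 0.468

Required noncentrality: δ = z_{0.025} + z_{0.15} = 1.960 + 1.036 = 2.996.
δ = d·√n ⇒ d = δ/√n = 2.996/√41 = 0.4680.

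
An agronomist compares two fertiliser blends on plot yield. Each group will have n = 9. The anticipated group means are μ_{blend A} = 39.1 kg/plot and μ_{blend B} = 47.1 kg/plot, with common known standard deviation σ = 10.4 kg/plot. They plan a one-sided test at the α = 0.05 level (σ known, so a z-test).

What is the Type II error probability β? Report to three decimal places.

β ≈ 0.505

Standardized effect: d = |μ_{blend A} − μ_{blend B}| / σ = |39.1 − 47.1| / 10.4 = 0.7692
Noncentrality parameter: δ = d·√(n/2) = 0.7692 × √(9/2) = 1.6318
One-sided α = 0.05 → critical value z_{0.05} = 1.645.
Power = P(Z > 1.645 − δ) = Φ(-0.013) = 0.4948.
Type II error: β = 1 − power = 1 − 0.4948 = 0.5052.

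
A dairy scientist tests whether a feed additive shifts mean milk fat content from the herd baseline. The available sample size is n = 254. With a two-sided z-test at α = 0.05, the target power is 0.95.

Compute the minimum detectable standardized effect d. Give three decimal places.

Need Φ(δ − 1.960) = 0.95, so δ = 1.960 + 1.645 = 3.605.
(Lower-tail contribution to power is negligible for δ > 0.)
δ = d·√n ⇒ d = δ/√n = 3.605/√254 = 0.2262.

d ≈ 0.226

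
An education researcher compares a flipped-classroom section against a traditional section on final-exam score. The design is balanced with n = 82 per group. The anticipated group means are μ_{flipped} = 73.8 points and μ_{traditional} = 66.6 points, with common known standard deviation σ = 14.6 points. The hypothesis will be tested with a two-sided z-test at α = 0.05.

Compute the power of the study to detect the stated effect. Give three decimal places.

Power ≈ 0.884

Standardized effect: d = |μ_{flipped} − μ_{traditional}| / σ = |73.8 − 66.6| / 14.6 = 0.4932
Noncentrality parameter: δ = d·√(n/2) = 0.4932 × √(82/2) = 3.1577
Critical value for a two-sided test at α = 0.05: z_{α/2} = 1.960.
Power = Φ(δ − 1.960) + Φ(−δ − 1.960) = Φ(1.198) + Φ(-5.118) = 0.8845 + 0.0000 = 0.8845.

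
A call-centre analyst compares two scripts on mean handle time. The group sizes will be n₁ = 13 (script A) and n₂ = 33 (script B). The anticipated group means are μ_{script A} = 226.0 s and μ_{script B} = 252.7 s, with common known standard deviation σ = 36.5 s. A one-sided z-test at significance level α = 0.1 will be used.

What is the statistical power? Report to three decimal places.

Standardized effect: d = |μ_{script A} − μ_{script B}| / σ = |226.0 − 252.7| / 36.5 = 0.7315
Noncentrality parameter: δ = d / √(1/n₁ + 1/n₂) = 0.7315 / √(1/13 + 1/33) = 2.2339
One-sided α = 0.1 → critical value z_{0.1} = 1.282.
Power = P(Z > 1.282 − δ) = Φ(0.952) = 0.8295.

Power ≈ 0.830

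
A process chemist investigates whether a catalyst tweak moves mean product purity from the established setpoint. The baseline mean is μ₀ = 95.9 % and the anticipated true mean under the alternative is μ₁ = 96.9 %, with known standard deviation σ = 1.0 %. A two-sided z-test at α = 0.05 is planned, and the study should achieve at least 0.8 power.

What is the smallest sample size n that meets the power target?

Standardized effect: d = |μ₁ − μ₀| / σ = |96.9 − 95.9| / 1.0 = 1.0000
For power 0.8 need Φ(δ − z_{0.025}) = 0.8, so δ = z_{0.025} + z_{0.20} = 1.960 + 0.842 = 2.802.
(Ignoring the negligible lower-tail rejection probability gives the usual closed-form inversion.)
δ = d·√n ⇒ n = (δ/d)² = (2.802 / 1.0000)² = 7.85.
Round up to the next whole unit.

n = 8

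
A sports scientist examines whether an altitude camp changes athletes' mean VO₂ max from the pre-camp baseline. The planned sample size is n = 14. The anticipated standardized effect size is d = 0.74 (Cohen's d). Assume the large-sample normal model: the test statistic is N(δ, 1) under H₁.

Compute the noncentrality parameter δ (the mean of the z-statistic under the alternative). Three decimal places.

δ = d·√n = 0.74 × √14 = 2.7688

δ ≈ 2.769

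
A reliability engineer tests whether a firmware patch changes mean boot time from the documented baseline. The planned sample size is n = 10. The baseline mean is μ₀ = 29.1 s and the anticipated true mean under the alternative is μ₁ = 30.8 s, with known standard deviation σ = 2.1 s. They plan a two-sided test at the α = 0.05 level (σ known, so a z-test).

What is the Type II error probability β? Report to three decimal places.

Standardized effect: d = |μ₁ − μ₀| / σ = |30.8 − 29.1| / 2.1 = 0.8095
Noncentrality parameter: δ = d·√n = 0.8095 × √10 = 2.5599
Two-sided α = 0.05 → critical value z_{0.025} = 1.960.
Power = Φ(δ − 1.960) + Φ(−δ − 1.960) = Φ(0.600) + Φ(-4.520) = 0.7257 + 0.0000 = 0.7257.
Type II error: β = 1 − power = 1 − 0.7257 = 0.2743.

β ≈ 0.274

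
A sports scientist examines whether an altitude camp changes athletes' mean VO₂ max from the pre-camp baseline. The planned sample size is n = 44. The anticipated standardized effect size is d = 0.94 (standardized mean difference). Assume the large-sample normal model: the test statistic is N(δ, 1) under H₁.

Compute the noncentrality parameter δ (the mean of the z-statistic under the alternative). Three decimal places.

The noncentrality parameter scales effect size by the design's sample-size factor: δ = d·√n = 0.94 × √44 = 6.2353

δ ≈ 6.235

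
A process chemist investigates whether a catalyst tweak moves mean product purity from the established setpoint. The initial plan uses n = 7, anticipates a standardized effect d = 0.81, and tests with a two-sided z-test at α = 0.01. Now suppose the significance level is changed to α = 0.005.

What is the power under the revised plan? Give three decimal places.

δ = d·√n = 0.81 × √7 = 2.1431 (unchanged). New critical value: z_{0.0025} = 2.807.
Revised power = Φ(δ − 2.807) + Φ(−δ − 2.807) = Φ(-0.664) + Φ(-4.950) = 0.2534 + 0.0000 = 0.2534.

Power ≈ 0.253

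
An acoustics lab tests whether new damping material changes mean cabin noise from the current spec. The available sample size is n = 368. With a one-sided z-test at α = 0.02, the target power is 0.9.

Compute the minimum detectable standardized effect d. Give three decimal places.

Required noncentrality: δ = z_{0.02} + z_{0.10} = 2.054 + 1.282 = 3.335.
δ = d·√n ⇒ d = δ/√n = 3.335/√368 = 0.1739.

d ≈ 0.174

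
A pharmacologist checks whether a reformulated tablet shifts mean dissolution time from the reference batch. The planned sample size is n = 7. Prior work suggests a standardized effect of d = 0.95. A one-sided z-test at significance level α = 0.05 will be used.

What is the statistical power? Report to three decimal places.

Power ≈ 0.807

Noncentrality parameter: δ = d·√n = 0.95 × √7 = 2.5135
Critical value for a one-sided test at α = 0.05: z_α = 1.645.
Power = Φ(δ − 1.645) = Φ(0.869) = 0.8075.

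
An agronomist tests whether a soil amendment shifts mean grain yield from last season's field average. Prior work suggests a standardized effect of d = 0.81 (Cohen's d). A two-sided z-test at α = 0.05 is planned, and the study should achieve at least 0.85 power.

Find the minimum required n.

n = 14

Set Φ(δ − 1.960) = 0.85; then δ − 1.960 = Φ⁻¹(0.85) = 1.036, giving δ = 2.996.
(The Φ(−δ − z_{α/2}) term is vanishingly small for δ > 0 and is dropped in the standard sample-size formula.)
δ = d·√n ⇒ n = (δ/d)² = (2.996 / 0.81)² = 13.68.
Round up to the next whole unit.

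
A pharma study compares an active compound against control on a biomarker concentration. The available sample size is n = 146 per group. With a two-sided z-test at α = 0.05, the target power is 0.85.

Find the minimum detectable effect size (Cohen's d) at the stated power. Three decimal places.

d ≈ 0.351

Required noncentrality: δ = z_{0.025} + z_{0.15} = 1.960 + 1.036 = 2.996.
(Lower-tail contribution to power is negligible for δ > 0.)
δ = d·√(n/2) ⇒ d = δ/√(n/2) = 2.996/√(146/2) = 0.3507.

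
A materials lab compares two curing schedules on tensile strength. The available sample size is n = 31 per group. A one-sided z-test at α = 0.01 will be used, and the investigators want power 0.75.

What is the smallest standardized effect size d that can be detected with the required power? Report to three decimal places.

d ≈ 0.762

Required noncentrality: δ = z_{0.01} + z_{0.25} = 2.326 + 0.674 = 3.001.
δ = d·√(n/2) ⇒ d = δ/√(n/2) = 3.001/√(31/2) = 0.7622.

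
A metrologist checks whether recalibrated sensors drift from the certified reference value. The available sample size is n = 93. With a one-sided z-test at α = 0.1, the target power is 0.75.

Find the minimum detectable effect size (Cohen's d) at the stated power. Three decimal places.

d ≈ 0.203

Need Φ(δ − 1.282) = 0.75, so δ = 1.282 + 0.674 = 1.956.
δ = d·√n ⇒ d = δ/√n = 1.956/√93 = 0.2028.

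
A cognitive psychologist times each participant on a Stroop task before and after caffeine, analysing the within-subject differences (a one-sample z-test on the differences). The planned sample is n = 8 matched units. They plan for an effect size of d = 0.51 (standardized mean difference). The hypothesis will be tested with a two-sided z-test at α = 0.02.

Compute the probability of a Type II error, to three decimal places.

β ≈ 0.812

Noncentrality parameter: δ = d·√n = 0.51 × √8 = 1.4425
Critical value for a two-sided test at α = 0.02: z_{α/2} = 2.326.
Power = Φ(δ − 2.326) + Φ(−δ − 2.326) = Φ(-0.884) + Φ(-3.769) = 0.1884 + 0.0001 = 0.1885.
Type II error: β = 1 − power = 1 − 0.1885 = 0.8115.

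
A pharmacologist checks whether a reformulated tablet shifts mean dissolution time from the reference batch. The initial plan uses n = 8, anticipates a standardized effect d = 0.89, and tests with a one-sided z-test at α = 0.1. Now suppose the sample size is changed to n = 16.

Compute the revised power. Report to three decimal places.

Power ≈ 0.989

With n = 16: δ = d·√n = 0.89 × √16 = 3.5600. Critical value z_{0.1} = 1.282.
Revised power = Φ(δ − 1.282) = Φ(2.278) = 0.9887.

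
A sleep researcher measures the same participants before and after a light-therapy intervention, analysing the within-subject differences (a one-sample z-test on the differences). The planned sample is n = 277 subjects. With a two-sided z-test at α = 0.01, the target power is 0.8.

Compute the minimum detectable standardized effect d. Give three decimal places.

d ≈ 0.205

Required noncentrality: δ = z_{0.005} + z_{0.20} = 2.576 + 0.842 = 3.417.
(The second rejection-region term Φ(−δ − z_{α/2}) is negligible and dropped.)
δ = d·√n ⇒ d = δ/√n = 3.417/√277 = 0.2053.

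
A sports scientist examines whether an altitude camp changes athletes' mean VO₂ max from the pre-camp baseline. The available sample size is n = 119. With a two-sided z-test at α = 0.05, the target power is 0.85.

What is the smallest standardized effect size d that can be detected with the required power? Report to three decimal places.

d ≈ 0.275

Required noncentrality: δ = z_{0.025} + z_{0.15} = 1.960 + 1.036 = 2.996.
(The second rejection-region term Φ(−δ − z_{α/2}) is negligible and dropped.)
δ = d·√n ⇒ d = δ/√n = 2.996/√119 = 0.2747.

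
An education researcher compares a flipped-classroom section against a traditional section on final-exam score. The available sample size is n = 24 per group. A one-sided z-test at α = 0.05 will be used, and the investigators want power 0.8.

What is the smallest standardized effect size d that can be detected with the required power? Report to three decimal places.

Required noncentrality: δ = z_{0.05} + z_{0.20} = 1.645 + 0.842 = 2.486.
δ = d·√(n/2) ⇒ d = δ/√(n/2) = 2.486/√(24/2) = 0.7178.

d ≈ 0.718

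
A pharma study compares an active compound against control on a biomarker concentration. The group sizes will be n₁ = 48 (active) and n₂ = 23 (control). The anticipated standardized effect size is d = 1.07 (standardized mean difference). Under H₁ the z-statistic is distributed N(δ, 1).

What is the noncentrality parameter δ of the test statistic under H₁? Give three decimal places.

δ = d / √(1/n₁ + 1/n₂) = 1.07 / √(1/48 + 1/23) = 4.2193

δ ≈ 4.219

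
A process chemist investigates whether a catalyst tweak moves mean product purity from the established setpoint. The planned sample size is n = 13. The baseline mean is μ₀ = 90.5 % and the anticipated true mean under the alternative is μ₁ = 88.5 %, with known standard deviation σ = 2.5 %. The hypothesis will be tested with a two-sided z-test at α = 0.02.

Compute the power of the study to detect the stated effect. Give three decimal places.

Power ≈ 0.712

Standardized effect: d = |μ₁ − μ₀| / σ = |88.5 − 90.5| / 2.5 = 0.8000
Noncentrality parameter: δ = d·√n = 0.8000 × √13 = 2.8844
Two-sided α = 0.02 → critical value z_{0.01} = 2.326.
Power = Φ(δ − 2.326) + Φ(−δ − 2.326) = Φ(0.558) + Φ(-5.211) = 0.7116 + 0.0000 = 0.7116.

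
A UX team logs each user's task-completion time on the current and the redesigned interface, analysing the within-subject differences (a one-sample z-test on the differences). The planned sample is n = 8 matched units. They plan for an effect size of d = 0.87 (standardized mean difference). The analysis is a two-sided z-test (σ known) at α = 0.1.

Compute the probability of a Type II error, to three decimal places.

Noncentrality parameter: δ = d·√n = 0.87 × √8 = 2.4607
Critical value for a two-sided test at α = 0.1: z_{α/2} = 1.645.
Power = Φ(δ − 1.645) + Φ(−δ − 1.645) = Φ(0.816) + Φ(-4.106) = 0.7927 + 0.0000 = 0.7927.
Type II error: β = 1 − power = 1 − 0.7927 = 0.2073.

β ≈ 0.207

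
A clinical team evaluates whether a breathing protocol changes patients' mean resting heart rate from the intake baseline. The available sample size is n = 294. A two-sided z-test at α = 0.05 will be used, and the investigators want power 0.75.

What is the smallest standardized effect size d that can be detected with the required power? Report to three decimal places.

d ≈ 0.154

Required noncentrality: δ = z_{0.025} + z_{0.25} = 1.960 + 0.674 = 2.634.
(Lower-tail contribution to power is negligible for δ > 0.)
δ = d·√n ⇒ d = δ/√n = 2.634/√294 = 0.1536.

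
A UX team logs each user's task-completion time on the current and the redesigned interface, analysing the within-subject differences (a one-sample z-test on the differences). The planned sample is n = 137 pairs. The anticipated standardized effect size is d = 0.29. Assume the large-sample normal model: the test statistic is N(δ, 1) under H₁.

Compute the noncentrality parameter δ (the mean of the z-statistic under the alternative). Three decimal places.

δ = d·√n = 0.29 × √137 = 3.3944

δ ≈ 3.394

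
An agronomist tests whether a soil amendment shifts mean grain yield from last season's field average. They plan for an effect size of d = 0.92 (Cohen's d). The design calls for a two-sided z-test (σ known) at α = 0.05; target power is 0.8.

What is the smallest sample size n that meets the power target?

n = 10

Set Φ(δ − 1.960) = 0.8; then δ − 1.960 = Φ⁻¹(0.8) = 0.842, giving δ = 2.802.
(Ignoring the negligible lower-tail rejection probability gives the usual closed-form inversion.)
δ = d·√n ⇒ n = (δ/d)² = (2.802 / 0.92)² = 9.27.
Round up to the next whole unit.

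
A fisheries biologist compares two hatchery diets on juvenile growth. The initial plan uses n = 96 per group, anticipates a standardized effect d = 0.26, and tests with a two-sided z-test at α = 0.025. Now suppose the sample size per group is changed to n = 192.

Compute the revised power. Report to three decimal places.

Power ≈ 0.620

With n = 192 per group: δ = d·√(n/2) = 0.26 × √(192/2) = 2.5475. Critical value z_{0.0125} = 2.241.
Revised power = Φ(δ − 2.241) + Φ(−δ − 2.241) = Φ(0.306) + Φ(-4.789) = 0.6202 + 0.0000 = 0.6202.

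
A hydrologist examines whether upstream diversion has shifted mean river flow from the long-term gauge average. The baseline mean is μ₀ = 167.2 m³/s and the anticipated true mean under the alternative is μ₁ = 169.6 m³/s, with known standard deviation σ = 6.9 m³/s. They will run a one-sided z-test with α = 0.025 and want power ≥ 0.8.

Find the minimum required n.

n = 65

Standardized effect: d = |μ₁ − μ₀| / σ = |169.6 − 167.2| / 6.9 = 0.3478
For power 0.8 need Φ(δ − z_{0.025}) = 0.8, so δ = z_{0.025} + z_{0.20} = 1.960 + 0.842 = 2.802.
δ = d·√n ⇒ n = (δ/d)² = (2.802 / 0.3478)² = 64.88.
Round up to the next whole unit.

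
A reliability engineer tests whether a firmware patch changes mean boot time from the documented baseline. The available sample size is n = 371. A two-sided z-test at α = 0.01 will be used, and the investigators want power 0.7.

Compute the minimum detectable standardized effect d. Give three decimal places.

d ≈ 0.161

Need Φ(δ − 2.576) = 0.7, so δ = 2.576 + 0.524 = 3.100.
(Lower-tail contribution to power is negligible for δ > 0.)
δ = d·√n ⇒ d = δ/√n = 3.100/√371 = 0.1610.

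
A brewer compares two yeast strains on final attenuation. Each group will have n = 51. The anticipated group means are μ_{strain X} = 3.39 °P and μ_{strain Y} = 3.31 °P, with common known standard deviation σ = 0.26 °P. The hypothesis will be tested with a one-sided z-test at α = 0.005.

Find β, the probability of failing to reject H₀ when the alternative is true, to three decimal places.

Standardized effect: d = |μ_{strain X} − μ_{strain Y}| / σ = |3.39 − 3.31| / 0.26 = 0.3077
Noncentrality parameter: δ = d·√(n/2) = 0.3077 × √(51/2) = 1.5538
Critical value for a one-sided test at α = 0.005: z_α = 2.576.
Power = P(Z > 2.576 − δ) = Φ(-1.022) = 0.1534.
Type II error: β = 1 − power = 1 − 0.1534 = 0.8466.

β ≈ 0.847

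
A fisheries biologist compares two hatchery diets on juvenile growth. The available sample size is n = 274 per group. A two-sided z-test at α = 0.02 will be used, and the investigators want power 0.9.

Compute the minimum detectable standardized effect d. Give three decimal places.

d ≈ 0.308

Need Φ(δ − 2.326) = 0.9, so δ = 2.326 + 1.282 = 3.608.
(The second rejection-region term Φ(−δ − z_{α/2}) is negligible and dropped.)
δ = d·√(n/2) ⇒ d = δ/√(n/2) = 3.608/√(274/2) = 0.3082.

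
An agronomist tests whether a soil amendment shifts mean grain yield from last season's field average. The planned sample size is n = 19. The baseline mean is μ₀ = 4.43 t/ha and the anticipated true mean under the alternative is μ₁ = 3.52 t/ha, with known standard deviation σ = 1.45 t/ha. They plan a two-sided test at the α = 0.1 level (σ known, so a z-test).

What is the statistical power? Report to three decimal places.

Standardized effect: d = |μ₁ − μ₀| / σ = |3.52 − 4.43| / 1.45 = 0.6276
Noncentrality parameter: δ = d·√n = 0.6276 × √19 = 2.7356
Critical value for a two-sided test at α = 0.1: z_{α/2} = 1.645.
Power = Φ(δ − 1.645) + Φ(−δ − 1.645) = Φ(1.091) + Φ(-4.380) = 0.8623 + 0.0000 = 0.8623.

Power ≈ 0.862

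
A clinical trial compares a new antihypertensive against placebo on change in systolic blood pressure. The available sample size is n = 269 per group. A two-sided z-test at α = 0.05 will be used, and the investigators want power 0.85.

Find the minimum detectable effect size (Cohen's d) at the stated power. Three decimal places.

d ≈ 0.258

Required noncentrality: δ = z_{0.025} + z_{0.15} = 1.960 + 1.036 = 2.996.
(Lower-tail contribution to power is negligible for δ > 0.)
δ = d·√(n/2) ⇒ d = δ/√(n/2) = 2.996/√(269/2) = 0.2584.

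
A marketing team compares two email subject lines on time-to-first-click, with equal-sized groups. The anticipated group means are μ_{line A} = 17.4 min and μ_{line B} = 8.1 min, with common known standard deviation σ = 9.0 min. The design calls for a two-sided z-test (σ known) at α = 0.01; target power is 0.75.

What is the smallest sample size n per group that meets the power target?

Standardized effect: d = |μ_{line A} − μ_{line B}| / σ = |17.4 − 8.1| / 9.0 = 1.0333
Set Φ(δ − 2.576) = 0.75; then δ − 2.576 = Φ⁻¹(0.75) = 0.674, giving δ = 3.250.
(Ignoring the negligible lower-tail rejection probability gives the usual closed-form inversion.)
δ = d·√(n/2) ⇒ n = 2(δ/d)² = 2 × (3.250 / 1.0333)² = 19.79.
Rounding up, n = 20 per group.

n = 20 per group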